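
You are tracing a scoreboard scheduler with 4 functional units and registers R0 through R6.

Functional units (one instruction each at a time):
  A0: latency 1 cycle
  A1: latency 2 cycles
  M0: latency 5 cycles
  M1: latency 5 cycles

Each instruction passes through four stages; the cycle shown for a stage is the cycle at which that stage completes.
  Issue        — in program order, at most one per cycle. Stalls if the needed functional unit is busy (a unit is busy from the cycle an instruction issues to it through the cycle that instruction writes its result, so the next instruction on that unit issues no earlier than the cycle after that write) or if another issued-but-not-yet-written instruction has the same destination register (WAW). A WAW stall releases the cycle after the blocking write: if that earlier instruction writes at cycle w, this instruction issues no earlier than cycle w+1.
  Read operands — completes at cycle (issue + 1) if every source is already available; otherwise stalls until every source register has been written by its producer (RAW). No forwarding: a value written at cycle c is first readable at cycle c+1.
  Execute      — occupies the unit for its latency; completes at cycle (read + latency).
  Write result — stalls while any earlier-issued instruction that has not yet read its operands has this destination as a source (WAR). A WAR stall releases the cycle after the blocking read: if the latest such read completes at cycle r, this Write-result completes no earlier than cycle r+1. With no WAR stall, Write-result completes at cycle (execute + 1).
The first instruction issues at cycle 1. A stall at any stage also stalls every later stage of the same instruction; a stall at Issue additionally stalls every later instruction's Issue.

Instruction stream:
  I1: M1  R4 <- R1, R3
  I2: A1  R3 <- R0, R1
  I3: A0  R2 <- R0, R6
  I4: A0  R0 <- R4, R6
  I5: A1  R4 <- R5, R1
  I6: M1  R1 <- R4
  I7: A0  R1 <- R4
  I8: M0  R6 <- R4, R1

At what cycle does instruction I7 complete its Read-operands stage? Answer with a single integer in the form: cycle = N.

cycle = 22

c1: I1 dispatched to M1
c2: I1 operands ready, I2 dispatched to A1
c3: I2 operands ready, I3 dispatched to A0
c4: I3 operands ready
c5: I2 complete, I3 complete
c6: R3←I2, R2←I3
c7: I1 complete, I4 dispatched to A0
c8: R4←I1
c9: I4 operands ready, I5 dispatched to A1
c10: I4 complete, I5 operands ready, I6 dispatched to M1
c11: R0←I4
c12: I5 complete
c13: R4←I5
c14: I6 operands ready
c19: I6 complete
c20: R1←I6
c21: I7 dispatched to A0
c22: I7 operands ready, I8 dispatched to M0
c23: I7 complete
c24: R1←I7
c25: I8 operands ready
c30: I8 complete
c31: R6←I8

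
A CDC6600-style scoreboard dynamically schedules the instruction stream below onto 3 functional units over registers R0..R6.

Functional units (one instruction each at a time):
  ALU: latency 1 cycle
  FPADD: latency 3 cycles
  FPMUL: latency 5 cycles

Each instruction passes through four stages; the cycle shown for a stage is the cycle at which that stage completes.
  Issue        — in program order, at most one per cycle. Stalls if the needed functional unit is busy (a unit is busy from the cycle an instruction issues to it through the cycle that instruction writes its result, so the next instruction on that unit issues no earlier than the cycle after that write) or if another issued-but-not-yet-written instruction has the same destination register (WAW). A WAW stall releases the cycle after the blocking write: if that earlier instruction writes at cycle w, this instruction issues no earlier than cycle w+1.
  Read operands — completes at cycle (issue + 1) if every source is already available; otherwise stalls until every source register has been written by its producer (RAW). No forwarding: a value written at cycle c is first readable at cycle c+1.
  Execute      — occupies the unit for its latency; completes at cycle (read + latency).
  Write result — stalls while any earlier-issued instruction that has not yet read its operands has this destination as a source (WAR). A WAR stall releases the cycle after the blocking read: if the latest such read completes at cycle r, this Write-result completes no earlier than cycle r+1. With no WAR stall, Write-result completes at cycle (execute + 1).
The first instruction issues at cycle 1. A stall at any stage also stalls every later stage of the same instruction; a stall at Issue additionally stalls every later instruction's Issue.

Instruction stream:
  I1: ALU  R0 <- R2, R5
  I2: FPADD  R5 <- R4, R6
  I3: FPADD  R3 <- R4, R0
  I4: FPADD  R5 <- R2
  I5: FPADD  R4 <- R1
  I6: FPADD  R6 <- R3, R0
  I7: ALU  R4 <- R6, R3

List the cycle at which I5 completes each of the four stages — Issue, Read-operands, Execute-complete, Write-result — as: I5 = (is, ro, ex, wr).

[I1] 1/2/3/4
[I2] 2/3/6/7
[I3] 8/9/12/13  (struct: FPADD busy until I2 writes@7)
[I4] 14/15/18/19  (struct: FPADD busy until I3 writes@13)
[I5] 20/21/24/25  (struct: FPADD busy until I4 writes@19)
[I6] 26/27/30/31  (struct: FPADD busy until I5 writes@25)
[I7] 27/32/33/34  (RAW R6: wait I6 write@31)

I5 = (20, 21, 24, 25)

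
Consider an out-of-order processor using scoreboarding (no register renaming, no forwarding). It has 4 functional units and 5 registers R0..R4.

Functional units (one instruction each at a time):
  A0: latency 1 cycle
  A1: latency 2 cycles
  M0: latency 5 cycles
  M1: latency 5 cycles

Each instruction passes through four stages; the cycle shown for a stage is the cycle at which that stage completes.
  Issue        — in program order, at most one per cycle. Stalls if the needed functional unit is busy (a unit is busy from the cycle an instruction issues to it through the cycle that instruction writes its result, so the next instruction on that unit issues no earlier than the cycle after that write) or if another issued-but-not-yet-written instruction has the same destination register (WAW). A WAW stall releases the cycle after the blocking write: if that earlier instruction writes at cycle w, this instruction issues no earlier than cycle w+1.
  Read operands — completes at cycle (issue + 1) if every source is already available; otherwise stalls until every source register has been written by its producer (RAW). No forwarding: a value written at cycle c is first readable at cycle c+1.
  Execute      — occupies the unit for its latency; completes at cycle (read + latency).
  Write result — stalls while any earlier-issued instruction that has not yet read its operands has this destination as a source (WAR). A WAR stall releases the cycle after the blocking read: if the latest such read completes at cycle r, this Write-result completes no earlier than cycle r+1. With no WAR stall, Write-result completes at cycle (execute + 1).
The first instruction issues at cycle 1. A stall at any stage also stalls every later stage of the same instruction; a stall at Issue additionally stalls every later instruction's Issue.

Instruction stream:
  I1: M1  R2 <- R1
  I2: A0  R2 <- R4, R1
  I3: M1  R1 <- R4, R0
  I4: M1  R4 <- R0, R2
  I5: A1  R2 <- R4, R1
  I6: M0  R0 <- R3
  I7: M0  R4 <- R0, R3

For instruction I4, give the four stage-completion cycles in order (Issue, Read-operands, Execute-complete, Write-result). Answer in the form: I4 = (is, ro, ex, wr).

I4 = (18, 19, 24, 25)

I1: IS=1 RO=2 EX=7 WR=8
I2: IS=9 RO=10 EX=11 WR=12  [WAW R2: wait I1 write@8]
I3: IS=10 RO=11 EX=16 WR=17
I4: IS=18 RO=19 EX=24 WR=25  [struct: M1 busy until I3 writes@17]
I5: IS=19 RO=26 EX=28 WR=29  [RAW R4: wait I4 write@25]
I6: IS=20 RO=21 EX=26 WR=27
I7: IS=28 RO=29 EX=34 WR=35  [struct: M0 busy until I6 writes@27]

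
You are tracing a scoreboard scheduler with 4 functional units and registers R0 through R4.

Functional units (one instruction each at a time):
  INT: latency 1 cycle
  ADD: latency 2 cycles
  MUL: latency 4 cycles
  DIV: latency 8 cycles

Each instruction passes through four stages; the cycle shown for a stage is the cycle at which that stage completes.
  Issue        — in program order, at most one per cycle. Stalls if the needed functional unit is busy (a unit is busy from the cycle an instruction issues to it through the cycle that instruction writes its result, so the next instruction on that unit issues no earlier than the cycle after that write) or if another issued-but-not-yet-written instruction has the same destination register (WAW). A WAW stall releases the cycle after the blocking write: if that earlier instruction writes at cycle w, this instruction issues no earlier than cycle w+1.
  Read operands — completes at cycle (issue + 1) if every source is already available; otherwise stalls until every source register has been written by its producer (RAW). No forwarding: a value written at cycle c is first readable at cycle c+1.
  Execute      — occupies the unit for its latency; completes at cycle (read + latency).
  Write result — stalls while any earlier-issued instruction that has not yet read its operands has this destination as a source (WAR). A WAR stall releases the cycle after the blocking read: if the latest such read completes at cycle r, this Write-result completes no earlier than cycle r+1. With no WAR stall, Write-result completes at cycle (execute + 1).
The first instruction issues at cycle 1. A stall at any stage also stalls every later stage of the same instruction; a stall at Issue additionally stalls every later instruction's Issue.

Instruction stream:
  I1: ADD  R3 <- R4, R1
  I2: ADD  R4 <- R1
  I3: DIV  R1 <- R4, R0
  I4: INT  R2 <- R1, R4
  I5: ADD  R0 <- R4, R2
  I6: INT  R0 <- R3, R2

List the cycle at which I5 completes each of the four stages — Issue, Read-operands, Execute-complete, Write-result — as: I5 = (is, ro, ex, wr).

I5 = (11, 24, 26, 27)

t=1  I1→ADD
t=2  I1 RO
t=4  I1 EX
t=5  I1 WR R3
t=6  I2→ADD
t=7  I2 RO, I3→DIV
t=8  I4→INT
t=9  I2 EX
t=10  I2 WR R4
t=11  I3 RO, I5→ADD
t=19  I3 EX
t=20  I3 WR R1
t=21  I4 RO
t=22  I4 EX
t=23  I4 WR R2
t=24  I5 RO
t=26  I5 EX
t=27  I5 WR R0
t=28  I6→INT
t=29  I6 RO
t=30  I6 EX
t=31  I6 WR R0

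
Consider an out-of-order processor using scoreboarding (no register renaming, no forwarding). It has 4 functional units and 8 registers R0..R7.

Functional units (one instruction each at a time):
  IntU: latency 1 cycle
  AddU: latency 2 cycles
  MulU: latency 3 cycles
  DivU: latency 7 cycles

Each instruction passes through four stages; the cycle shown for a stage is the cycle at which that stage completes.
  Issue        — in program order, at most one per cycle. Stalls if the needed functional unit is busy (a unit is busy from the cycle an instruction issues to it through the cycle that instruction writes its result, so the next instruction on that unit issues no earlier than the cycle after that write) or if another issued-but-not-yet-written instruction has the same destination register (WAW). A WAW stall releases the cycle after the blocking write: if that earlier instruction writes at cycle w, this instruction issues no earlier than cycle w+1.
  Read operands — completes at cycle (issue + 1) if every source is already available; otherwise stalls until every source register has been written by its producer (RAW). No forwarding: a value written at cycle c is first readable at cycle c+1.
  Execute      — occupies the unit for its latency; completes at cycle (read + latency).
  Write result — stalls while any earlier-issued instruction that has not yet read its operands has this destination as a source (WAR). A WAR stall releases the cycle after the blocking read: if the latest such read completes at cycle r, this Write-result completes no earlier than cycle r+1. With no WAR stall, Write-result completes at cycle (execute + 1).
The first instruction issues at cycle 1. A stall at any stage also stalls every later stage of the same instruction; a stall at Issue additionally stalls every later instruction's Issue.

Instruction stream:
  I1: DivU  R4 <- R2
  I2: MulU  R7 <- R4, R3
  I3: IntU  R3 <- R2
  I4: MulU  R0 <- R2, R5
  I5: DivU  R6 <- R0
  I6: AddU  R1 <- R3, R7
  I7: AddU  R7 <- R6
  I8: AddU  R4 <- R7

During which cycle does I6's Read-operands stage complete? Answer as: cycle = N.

[I1] 1/2/9/10
[I2] 2/11/14/15  (RAW R4: wait I1 write@10)
[I3] 3/4/5/12  (WAR R3: wait I2 read@11)
[I4] 16/17/20/21  (struct: MulU busy until I2 writes@15)
[I5] 17/22/29/30  (RAW R0: wait I4 write@21)
[I6] 18/19/21/22
[I7] 23/31/33/34  (struct: AddU busy until I6 writes@22; RAW R6: wait I5 write@30)
[I8] 35/36/38/39  (struct: AddU busy until I7 writes@34)

cycle = 19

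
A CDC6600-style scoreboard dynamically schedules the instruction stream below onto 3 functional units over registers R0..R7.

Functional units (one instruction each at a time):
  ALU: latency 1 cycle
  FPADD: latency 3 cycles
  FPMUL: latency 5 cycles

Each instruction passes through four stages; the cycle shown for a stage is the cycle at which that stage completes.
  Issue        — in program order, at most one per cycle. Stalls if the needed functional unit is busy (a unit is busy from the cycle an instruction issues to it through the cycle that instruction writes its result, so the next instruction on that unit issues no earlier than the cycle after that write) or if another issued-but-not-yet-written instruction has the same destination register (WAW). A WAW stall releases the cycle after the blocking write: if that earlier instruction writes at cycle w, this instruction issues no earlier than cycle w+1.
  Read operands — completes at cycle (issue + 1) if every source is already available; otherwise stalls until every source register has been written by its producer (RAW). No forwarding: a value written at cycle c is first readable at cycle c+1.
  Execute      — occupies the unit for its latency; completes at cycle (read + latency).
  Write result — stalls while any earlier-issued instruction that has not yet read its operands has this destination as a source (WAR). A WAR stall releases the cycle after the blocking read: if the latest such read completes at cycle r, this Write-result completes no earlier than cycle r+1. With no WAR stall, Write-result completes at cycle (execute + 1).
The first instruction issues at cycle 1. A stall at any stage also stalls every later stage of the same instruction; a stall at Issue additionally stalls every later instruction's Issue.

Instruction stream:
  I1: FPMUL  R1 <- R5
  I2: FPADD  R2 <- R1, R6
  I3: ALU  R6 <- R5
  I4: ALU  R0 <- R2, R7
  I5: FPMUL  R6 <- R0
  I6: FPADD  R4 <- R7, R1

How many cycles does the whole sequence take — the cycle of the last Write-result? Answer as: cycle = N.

c1: I1 issues→FPMUL
c2: I1 reads | I2 issues→FPADD
c3: I3 issues→ALU
c4: I3 reads
c5: I3 exec-done
c7: I1 exec-done
c8: I1 writes R1
c9: I2 reads
c10: I3 writes R6
c11: I4 issues→ALU
c12: I2 exec-done | I5 issues→FPMUL
c13: I2 writes R2
c14: I4 reads | I6 issues→FPADD
c15: I4 exec-done | I6 reads
c16: I4 writes R0
c17: I5 reads
c18: I6 exec-done
c19: I6 writes R4
c22: I5 exec-done
c23: I5 writes R6

cycle = 23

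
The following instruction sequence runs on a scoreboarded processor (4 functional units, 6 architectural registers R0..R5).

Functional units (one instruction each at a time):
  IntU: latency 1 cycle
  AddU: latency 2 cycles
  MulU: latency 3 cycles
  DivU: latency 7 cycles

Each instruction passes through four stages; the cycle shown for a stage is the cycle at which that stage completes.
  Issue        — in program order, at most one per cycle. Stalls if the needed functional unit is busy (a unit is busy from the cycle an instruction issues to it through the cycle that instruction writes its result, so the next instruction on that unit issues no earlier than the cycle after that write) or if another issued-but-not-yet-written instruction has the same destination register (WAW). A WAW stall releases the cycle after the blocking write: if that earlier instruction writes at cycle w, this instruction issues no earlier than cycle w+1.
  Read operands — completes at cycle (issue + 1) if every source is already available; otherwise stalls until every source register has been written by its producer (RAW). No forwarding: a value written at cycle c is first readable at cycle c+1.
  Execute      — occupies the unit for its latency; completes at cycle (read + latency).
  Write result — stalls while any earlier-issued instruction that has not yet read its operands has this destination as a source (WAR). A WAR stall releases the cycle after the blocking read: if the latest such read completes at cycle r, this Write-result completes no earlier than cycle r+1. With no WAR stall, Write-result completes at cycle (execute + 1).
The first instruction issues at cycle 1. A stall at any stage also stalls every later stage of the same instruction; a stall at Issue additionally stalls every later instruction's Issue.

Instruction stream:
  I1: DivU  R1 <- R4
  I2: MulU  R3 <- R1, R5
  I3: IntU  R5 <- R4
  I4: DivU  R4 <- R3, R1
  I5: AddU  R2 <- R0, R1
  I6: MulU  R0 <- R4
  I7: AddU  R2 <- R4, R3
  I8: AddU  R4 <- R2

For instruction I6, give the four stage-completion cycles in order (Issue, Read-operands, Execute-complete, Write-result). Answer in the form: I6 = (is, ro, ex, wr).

I6 = (16, 25, 28, 29)

I1 -> (1, 2, 9, 10)
I2 -> (2, 11, 14, 15)  // RAW R1: wait I1 write@10
I3 -> (3, 4, 5, 12)  // WAR R5: wait I2 read@11
I4 -> (11, 16, 23, 24)  // struct: DivU busy until I1 writes@10, RAW R3: wait I2 write@15
I5 -> (12, 13, 15, 16)
I6 -> (16, 25, 28, 29)  // struct: MulU busy until I2 writes@15, RAW R4: wait I4 write@24
I7 -> (17, 25, 27, 28)  // RAW R4: wait I4 write@24
I8 -> (29, 30, 32, 33)  // struct: AddU busy until I7 writes@28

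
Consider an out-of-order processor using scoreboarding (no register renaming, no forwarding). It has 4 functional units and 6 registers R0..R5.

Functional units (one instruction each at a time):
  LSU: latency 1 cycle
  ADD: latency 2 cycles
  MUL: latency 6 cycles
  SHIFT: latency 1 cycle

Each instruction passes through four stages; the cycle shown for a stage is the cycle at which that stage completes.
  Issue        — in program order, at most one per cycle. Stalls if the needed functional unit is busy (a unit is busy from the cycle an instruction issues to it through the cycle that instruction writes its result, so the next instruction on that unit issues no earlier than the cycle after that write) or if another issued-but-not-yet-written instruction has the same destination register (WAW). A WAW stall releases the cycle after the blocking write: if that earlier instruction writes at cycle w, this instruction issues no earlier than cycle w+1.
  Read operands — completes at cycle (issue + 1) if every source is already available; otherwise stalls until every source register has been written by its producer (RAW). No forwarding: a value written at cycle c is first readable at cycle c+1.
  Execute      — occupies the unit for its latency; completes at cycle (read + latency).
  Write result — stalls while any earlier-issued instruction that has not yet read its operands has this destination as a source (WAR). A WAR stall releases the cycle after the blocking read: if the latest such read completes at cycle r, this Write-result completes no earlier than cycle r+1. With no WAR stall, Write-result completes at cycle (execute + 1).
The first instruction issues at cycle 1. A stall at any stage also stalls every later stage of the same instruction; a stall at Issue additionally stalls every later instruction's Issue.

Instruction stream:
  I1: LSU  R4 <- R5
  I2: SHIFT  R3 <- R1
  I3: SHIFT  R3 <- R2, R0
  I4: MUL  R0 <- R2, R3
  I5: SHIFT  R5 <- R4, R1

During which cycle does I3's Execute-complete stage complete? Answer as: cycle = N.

t=1  I1→LSU
t=2  I1 RO; I2→SHIFT
t=3  I1 EX; I2 RO
t=4  I1 WR R4; I2 EX
t=5  I2 WR R3
t=6  I3→SHIFT
t=7  I3 RO; I4→MUL
t=8  I3 EX
t=9  I3 WR R3
t=10  I4 RO; I5→SHIFT
t=11  I5 RO
t=12  I5 EX
t=13  I5 WR R5
t=16  I4 EX
t=17  I4 WR R0

cycle = 8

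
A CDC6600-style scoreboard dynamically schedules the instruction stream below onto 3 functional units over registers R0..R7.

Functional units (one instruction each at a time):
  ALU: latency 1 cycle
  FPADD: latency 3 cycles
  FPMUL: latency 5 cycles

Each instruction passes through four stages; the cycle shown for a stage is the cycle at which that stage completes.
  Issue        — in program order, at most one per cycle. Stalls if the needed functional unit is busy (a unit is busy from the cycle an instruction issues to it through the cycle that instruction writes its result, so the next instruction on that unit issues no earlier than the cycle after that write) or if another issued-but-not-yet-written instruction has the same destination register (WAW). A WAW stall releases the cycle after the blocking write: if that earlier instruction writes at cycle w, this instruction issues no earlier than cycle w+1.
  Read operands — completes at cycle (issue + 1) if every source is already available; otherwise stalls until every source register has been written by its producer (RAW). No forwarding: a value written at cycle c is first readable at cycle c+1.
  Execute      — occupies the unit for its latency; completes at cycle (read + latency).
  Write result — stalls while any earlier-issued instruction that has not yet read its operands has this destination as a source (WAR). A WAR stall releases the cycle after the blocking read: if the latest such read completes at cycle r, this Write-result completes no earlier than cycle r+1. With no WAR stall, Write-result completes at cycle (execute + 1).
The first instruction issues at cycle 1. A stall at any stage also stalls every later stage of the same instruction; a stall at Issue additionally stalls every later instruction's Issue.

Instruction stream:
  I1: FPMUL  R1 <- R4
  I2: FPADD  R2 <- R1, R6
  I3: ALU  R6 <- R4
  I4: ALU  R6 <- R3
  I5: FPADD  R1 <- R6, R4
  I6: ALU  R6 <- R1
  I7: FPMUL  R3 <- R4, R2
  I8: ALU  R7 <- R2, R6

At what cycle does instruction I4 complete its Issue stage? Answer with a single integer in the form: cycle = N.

cycle = 11

[1] I1→FPMUL
[2] I1 RO; I2→FPADD
[3] I3→ALU
[4] I3 RO
[5] I3 EX
[7] I1 EX
[8] I1 WR R1
[9] I2 RO
[10] I3 WR R6
[11] I4→ALU
[12] I2 EX; I4 RO
[13] I2 WR R2; I4 EX
[14] I4 WR R6; I5→FPADD
[15] I5 RO; I6→ALU
[16] I7→FPMUL
[17] I7 RO
[18] I5 EX
[19] I5 WR R1
[20] I6 RO
[21] I6 EX
[22] I6 WR R6; I7 EX
[23] I7 WR R3; I8→ALU
[24] I8 RO
[25] I8 EX
[26] I8 WR R7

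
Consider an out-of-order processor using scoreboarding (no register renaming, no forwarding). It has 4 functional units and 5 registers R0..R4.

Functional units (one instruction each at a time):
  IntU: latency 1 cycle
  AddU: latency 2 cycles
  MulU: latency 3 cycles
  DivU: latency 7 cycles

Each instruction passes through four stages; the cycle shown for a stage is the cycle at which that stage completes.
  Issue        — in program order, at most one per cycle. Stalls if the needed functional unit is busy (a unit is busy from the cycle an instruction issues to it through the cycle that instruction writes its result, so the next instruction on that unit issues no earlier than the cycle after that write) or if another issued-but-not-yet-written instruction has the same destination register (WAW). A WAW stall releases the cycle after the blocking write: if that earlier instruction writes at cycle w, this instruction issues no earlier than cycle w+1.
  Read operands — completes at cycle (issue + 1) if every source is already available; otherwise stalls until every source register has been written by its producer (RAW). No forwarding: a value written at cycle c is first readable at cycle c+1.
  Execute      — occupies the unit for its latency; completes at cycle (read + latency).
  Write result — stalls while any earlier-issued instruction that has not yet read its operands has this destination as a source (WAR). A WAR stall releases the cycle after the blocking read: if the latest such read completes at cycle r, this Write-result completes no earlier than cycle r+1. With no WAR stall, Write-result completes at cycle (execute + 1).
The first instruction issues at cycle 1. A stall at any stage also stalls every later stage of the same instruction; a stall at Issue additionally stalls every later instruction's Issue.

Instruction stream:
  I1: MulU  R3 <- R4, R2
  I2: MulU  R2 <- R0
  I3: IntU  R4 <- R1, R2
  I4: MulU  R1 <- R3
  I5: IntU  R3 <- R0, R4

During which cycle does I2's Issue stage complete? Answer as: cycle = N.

t=1  I1→MulU
t=2  I1 RO
t=5  I1 EX
t=6  I1 WR R3
t=7  I2→MulU
t=8  I2 RO, I3→IntU
t=11  I2 EX
t=12  I2 WR R2
t=13  I3 RO, I4→MulU
t=14  I3 EX, I4 RO
t=15  I3 WR R4
t=16  I5→IntU
t=17  I4 EX, I5 RO
t=18  I4 WR R1, I5 EX
t=19  I5 WR R3

cycle = 7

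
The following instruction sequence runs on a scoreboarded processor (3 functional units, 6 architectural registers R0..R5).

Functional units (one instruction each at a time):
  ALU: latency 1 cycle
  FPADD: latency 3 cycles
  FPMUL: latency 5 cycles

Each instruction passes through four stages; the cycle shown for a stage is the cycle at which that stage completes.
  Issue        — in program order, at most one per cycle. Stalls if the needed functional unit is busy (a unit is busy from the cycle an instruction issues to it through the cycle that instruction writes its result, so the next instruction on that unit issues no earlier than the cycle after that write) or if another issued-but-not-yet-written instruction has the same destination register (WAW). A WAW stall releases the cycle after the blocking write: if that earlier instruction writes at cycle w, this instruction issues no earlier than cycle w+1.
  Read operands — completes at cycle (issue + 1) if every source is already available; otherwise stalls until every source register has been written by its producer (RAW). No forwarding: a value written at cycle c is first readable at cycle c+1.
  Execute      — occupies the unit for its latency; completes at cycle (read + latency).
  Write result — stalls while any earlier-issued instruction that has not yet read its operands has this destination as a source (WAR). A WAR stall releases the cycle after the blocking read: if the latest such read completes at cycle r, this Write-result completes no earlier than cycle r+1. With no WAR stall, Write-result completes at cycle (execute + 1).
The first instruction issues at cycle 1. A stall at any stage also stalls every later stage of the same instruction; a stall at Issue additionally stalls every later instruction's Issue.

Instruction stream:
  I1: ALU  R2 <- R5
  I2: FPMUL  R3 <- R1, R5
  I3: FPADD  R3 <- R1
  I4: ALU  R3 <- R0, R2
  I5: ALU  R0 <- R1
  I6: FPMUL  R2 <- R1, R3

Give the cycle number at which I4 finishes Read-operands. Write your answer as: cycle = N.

cycle = 17

I1 -> (1, 2, 3, 4)
I2 -> (2, 3, 8, 9)
I3 -> (10, 11, 14, 15)  // WAW R3: wait I2 write@9
I4 -> (16, 17, 18, 19)  // WAW R3: wait I3 write@15
I5 -> (20, 21, 22, 23)  // struct: ALU busy until I4 writes@19
I6 -> (21, 22, 27, 28)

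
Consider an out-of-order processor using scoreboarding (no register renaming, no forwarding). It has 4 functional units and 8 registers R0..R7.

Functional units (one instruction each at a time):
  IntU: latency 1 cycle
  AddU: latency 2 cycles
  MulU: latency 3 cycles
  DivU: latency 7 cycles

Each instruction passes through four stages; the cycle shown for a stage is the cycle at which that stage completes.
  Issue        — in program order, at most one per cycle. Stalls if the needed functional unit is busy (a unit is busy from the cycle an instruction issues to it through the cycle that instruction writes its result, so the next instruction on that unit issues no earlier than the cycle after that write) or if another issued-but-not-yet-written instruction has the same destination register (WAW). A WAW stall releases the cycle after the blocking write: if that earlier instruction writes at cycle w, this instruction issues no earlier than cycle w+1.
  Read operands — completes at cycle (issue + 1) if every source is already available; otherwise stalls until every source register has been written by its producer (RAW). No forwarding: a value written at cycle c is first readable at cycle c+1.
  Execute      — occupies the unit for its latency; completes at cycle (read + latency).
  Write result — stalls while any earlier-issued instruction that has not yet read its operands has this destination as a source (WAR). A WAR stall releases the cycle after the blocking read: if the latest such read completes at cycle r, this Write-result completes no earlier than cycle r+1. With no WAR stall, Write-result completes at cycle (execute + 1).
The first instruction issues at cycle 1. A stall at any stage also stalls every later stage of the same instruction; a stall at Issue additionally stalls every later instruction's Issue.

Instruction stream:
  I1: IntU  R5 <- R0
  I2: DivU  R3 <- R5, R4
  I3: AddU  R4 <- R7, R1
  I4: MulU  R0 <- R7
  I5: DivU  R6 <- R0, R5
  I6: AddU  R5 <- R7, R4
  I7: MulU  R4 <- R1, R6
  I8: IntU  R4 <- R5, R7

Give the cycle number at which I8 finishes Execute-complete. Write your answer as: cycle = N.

cycle = 31

1) issue 1, read 2, done 3, write 4
2) issue 2, read 5, done 12, write 13  <RAW R5: wait I1 write@4>
3) issue 3, read 4, done 6, write 7
4) issue 4, read 5, done 8, write 9
5) issue 14, read 15, done 22, write 23  <struct: DivU busy until I2 writes@13>
6) issue 15, read 16, done 18, write 19
7) issue 16, read 24, done 27, write 28  <RAW R6: wait I5 write@23>
8) issue 29, read 30, done 31, write 32  <WAW R4: wait I7 write@28>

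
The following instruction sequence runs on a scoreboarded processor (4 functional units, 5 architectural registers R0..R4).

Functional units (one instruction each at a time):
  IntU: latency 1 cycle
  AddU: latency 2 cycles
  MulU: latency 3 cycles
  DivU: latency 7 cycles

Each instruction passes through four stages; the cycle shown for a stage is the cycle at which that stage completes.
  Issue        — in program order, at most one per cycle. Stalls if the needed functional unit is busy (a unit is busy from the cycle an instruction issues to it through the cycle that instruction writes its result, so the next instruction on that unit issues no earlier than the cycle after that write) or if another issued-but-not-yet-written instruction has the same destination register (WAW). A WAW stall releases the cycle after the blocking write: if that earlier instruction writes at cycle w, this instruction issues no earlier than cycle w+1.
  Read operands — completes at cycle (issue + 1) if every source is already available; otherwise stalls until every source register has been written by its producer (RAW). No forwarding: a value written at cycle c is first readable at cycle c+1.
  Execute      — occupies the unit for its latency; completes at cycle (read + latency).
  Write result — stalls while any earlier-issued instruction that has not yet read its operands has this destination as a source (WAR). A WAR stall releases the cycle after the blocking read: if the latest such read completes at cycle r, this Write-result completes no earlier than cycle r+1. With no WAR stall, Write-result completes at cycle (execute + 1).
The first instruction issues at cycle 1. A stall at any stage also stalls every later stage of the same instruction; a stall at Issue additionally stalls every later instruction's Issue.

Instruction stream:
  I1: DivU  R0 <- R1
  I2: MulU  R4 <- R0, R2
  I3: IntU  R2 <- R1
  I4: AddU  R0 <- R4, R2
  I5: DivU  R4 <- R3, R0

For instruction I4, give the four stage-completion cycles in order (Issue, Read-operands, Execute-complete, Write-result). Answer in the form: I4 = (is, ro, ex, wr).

I4 = (11, 16, 18, 19)

t=1  I1→DivU
t=2  I1 RO · I2→MulU
t=3  I3→IntU
t=4  I3 RO
t=5  I3 EX
t=9  I1 EX
t=10  I1 WR R0
t=11  I2 RO · I4→AddU
t=12  I3 WR R2
t=14  I2 EX
t=15  I2 WR R4
t=16  I4 RO · I5→DivU
t=18  I4 EX
t=19  I4 WR R0
t=20  I5 RO
t=27  I5 EX
t=28  I5 WR R4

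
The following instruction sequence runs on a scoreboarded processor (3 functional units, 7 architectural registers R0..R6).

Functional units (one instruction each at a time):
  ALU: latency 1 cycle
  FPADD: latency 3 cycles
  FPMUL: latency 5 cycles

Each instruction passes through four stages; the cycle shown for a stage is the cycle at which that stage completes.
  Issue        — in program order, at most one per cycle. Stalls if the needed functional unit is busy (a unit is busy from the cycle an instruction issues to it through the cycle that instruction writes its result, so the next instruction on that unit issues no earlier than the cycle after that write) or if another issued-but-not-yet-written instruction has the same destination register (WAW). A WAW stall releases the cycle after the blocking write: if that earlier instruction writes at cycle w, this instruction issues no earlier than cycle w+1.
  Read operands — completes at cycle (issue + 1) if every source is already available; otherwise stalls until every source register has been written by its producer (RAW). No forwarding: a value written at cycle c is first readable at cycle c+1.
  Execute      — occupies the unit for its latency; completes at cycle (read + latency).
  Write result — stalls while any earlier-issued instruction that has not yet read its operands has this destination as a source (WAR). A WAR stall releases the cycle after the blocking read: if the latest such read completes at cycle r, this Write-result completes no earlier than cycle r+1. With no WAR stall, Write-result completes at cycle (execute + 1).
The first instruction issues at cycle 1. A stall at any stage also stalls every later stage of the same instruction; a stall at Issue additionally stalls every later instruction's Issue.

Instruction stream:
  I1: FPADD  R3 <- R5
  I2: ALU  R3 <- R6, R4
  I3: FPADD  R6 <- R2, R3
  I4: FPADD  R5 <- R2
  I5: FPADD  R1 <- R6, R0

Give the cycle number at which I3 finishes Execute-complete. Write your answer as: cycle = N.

[I1] 1/2/5/6
[I2] 7/8/9/10  (WAW R3: wait I1 write@6)
[I3] 8/11/14/15  (RAW R3: wait I2 write@10)
[I4] 16/17/20/21  (struct: FPADD busy until I3 writes@15)
[I5] 22/23/26/27  (struct: FPADD busy until I4 writes@21)

cycle = 14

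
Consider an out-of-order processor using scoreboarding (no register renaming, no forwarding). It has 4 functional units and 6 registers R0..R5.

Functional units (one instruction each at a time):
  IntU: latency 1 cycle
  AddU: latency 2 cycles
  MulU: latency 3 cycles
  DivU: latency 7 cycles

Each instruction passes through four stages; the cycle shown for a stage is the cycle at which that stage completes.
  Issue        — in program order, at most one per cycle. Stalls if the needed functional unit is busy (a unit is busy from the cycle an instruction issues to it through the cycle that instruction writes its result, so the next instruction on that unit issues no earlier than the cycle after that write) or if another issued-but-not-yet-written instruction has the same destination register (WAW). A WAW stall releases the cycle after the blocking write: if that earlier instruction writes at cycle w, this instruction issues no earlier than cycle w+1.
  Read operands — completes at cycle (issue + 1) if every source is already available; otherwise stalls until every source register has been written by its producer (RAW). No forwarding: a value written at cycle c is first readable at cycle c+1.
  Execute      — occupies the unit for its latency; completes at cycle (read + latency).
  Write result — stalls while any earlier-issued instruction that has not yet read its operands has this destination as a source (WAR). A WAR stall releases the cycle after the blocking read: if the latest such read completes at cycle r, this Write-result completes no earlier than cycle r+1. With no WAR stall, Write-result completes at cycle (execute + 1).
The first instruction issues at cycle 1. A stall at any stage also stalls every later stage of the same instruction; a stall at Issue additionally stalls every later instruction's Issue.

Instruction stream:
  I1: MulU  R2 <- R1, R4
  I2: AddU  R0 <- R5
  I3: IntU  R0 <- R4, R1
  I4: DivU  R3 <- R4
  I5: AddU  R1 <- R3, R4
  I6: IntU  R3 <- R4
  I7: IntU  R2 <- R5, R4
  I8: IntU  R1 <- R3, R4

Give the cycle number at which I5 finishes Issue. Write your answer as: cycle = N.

cycle = 9

c1: issue I1 (MulU)
c2: I1 read-ops, issue I2 (AddU)
c3: I2 read-ops
c5: I1 finished on MulU, I2 finished on AddU
c6: I1→R2, I2→R0
c7: issue I3 (IntU)
c8: I3 read-ops, issue I4 (DivU)
c9: I3 finished on IntU, I4 read-ops, issue I5 (AddU)
c10: I3→R0
c16: I4 finished on DivU
c17: I4→R3
c18: I5 read-ops, issue I6 (IntU)
c19: I6 read-ops
c20: I5 finished on AddU, I6 finished on IntU
c21: I5→R1, I6→R3
c22: issue I7 (IntU)
c23: I7 read-ops
c24: I7 finished on IntU
c25: I7→R2
c26: issue I8 (IntU)
c27: I8 read-ops
c28: I8 finished on IntU
c29: I8→R1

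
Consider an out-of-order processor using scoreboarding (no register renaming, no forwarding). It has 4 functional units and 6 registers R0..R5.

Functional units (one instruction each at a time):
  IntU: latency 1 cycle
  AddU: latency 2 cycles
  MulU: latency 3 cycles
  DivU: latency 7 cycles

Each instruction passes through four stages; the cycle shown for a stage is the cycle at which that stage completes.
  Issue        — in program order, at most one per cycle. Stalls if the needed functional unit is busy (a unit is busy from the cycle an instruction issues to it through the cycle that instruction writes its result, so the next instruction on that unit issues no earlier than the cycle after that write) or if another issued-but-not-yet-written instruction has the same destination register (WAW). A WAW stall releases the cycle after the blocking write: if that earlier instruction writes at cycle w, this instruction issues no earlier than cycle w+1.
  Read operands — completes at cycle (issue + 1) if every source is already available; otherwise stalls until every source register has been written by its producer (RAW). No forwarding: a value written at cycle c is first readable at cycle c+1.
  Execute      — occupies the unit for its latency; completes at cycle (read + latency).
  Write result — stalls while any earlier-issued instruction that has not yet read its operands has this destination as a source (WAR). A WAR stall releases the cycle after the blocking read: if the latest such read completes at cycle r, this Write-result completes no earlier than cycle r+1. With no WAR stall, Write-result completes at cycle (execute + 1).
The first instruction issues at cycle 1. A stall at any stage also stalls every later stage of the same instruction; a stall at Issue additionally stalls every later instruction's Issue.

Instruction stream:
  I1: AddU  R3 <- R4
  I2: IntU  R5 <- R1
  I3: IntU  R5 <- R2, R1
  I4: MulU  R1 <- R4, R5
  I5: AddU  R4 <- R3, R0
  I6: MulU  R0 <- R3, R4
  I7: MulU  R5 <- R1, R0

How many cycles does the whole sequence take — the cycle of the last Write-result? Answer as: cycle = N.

cycle = 26

1) issue 1, read 2, done 4, write 5
2) issue 2, read 3, done 4, write 5
3) issue 6, read 7, done 8, write 9  <struct: IntU busy until I2 writes@5>
4) issue 7, read 10, done 13, write 14  <RAW R5: wait I3 write@9>
5) issue 8, read 9, done 11, write 12
6) issue 15, read 16, done 19, write 20  <struct: MulU busy until I4 writes@14>
7) issue 21, read 22, done 25, write 26  <struct: MulU busy until I6 writes@20>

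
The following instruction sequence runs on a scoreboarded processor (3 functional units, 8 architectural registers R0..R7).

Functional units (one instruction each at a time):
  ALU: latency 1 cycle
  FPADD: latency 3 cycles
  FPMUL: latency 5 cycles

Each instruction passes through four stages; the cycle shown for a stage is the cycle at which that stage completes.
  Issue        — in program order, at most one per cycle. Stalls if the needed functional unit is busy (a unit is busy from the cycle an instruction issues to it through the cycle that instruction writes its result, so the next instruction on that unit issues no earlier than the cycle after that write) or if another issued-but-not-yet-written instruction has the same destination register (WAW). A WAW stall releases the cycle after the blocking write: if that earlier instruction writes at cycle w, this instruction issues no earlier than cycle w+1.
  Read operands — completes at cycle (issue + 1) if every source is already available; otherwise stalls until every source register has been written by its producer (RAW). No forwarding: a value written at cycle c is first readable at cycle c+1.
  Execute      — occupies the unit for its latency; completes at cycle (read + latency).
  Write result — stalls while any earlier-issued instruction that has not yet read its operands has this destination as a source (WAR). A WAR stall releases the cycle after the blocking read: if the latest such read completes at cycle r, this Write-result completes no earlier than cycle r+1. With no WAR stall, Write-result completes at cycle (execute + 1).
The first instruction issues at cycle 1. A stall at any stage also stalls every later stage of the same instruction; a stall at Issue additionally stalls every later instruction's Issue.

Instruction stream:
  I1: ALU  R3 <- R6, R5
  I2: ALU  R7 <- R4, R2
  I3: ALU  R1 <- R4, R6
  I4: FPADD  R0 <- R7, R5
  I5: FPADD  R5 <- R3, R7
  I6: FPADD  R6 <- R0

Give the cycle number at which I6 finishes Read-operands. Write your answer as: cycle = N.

cycle = 23

1) issue 1, read 2, done 3, write 4
2) issue 5, read 6, done 7, write 8  <struct: ALU busy until I1 writes@4>
3) issue 9, read 10, done 11, write 12  <struct: ALU busy until I2 writes@8>
4) issue 10, read 11, done 14, write 15
5) issue 16, read 17, done 20, write 21  <struct: FPADD busy until I4 writes@15>
6) issue 22, read 23, done 26, write 27  <struct: FPADD busy until I5 writes@21>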